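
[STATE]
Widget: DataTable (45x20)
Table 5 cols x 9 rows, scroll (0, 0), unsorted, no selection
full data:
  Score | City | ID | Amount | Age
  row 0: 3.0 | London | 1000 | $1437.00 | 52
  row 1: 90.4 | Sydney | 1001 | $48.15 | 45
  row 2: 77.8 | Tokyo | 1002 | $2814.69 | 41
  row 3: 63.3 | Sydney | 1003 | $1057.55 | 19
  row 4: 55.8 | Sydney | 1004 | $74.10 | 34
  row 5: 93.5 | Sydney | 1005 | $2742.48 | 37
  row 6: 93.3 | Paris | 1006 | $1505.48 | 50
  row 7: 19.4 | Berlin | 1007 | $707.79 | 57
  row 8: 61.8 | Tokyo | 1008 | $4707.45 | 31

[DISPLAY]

Score│City  │ID  │Amount  │Age               
─────┼──────┼────┼────────┼───               
3.0  │London│1000│$1437.00│52                
90.4 │Sydney│1001│$48.15  │45                
77.8 │Tokyo │1002│$2814.69│41                
63.3 │Sydney│1003│$1057.55│19                
55.8 │Sydney│1004│$74.10  │34                
93.5 │Sydney│1005│$2742.48│37                
93.3 │Paris │1006│$1505.48│50                
19.4 │Berlin│1007│$707.79 │57                
61.8 │Tokyo │1008│$4707.45│31                
                                             
                                             
                                             
                                             
                                             
                                             
                                             
                                             
                                             


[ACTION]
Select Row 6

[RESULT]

Score│City  │ID  │Amount  │Age               
─────┼──────┼────┼────────┼───               
3.0  │London│1000│$1437.00│52                
90.4 │Sydney│1001│$48.15  │45                
77.8 │Tokyo │1002│$2814.69│41                
63.3 │Sydney│1003│$1057.55│19                
55.8 │Sydney│1004│$74.10  │34                
93.5 │Sydney│1005│$2742.48│37                
>3.3 │Paris │1006│$1505.48│50                
19.4 │Berlin│1007│$707.79 │57                
61.8 │Tokyo │1008│$4707.45│31                
                                             
                                             
                                             
                                             
                                             
                                             
                                             
                                             
                                             


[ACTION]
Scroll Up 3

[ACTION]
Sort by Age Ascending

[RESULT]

Score│City  │ID  │Amount  │Ag▲               
─────┼──────┼────┼────────┼───               
63.3 │Sydney│1003│$1057.55│19                
61.8 │Tokyo │1008│$4707.45│31                
55.8 │Sydney│1004│$74.10  │34                
93.5 │Sydney│1005│$2742.48│37                
77.8 │Tokyo │1002│$2814.69│41                
90.4 │Sydney│1001│$48.15  │45                
>3.3 │Paris │1006│$1505.48│50                
3.0  │London│1000│$1437.00│52                
19.4 │Berlin│1007│$707.79 │57                
                                             
                                             
                                             
                                             
                                             
                                             
                                             
                                             
                                             


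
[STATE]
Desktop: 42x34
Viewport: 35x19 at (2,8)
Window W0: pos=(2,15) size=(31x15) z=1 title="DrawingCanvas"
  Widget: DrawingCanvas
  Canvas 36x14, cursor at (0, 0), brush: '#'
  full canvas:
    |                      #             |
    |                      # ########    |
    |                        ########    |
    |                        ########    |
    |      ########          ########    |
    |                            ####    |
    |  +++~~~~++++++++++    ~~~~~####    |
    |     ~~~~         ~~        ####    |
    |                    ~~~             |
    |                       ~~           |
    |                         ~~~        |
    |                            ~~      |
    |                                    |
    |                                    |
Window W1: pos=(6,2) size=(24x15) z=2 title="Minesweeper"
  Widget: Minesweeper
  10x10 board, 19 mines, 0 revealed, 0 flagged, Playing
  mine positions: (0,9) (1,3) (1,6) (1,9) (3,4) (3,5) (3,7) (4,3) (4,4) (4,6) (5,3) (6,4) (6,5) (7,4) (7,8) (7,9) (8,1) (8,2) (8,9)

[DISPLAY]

    ┃■■■■■■■■■■            ┃       
    ┃■■■■■■■■■■            ┃       
    ┃■■■■■■■■■■            ┃       
    ┃■■■■■■■■■■            ┃       
    ┃■■■■■■■■■■            ┃       
    ┃■■■■■■■■■■            ┃       
    ┃■■■■■■■■■■            ┃       
┏━━━┃                      ┃━━┓    
┃ Dr┗━━━━━━━━━━━━━━━━━━━━━━┛  ┃    
┠─────────────────────────────┨    
┃+                     #      ┃    
┃                      # #####┃    
┃                        #####┃    
┃                        #####┃    
┃      ########          #####┃    
┃                            #┃    
┃  +++~~~~++++++++++    ~~~~~#┃    
┃     ~~~~         ~~        #┃    
┃                    ~~~      ┃    


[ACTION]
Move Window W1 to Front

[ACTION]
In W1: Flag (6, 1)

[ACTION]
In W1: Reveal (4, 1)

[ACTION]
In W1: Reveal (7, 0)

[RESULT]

    ┃  1■■■■■■■            ┃       
    ┃  2■■■■■■■            ┃       
    ┃  2■■■■■■■            ┃       
    ┃  1■■■■■■■            ┃       
    ┃122■■■■■■■            ┃       
    ┃■■■■■■■■■■            ┃       
    ┃■■■■■■■■■■            ┃       
┏━━━┃                      ┃━━┓    
┃ Dr┗━━━━━━━━━━━━━━━━━━━━━━┛  ┃    
┠─────────────────────────────┨    
┃+                     #      ┃    
┃                      # #####┃    
┃                        #####┃    
┃                        #####┃    
┃      ########          #####┃    
┃                            #┃    
┃  +++~~~~++++++++++    ~~~~~#┃    
┃     ~~~~         ~~        #┃    
┃                    ~~~      ┃    


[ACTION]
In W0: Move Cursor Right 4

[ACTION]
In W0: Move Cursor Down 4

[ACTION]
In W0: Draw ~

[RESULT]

    ┃  1■■■■■■■            ┃       
    ┃  2■■■■■■■            ┃       
    ┃  2■■■■■■■            ┃       
    ┃  1■■■■■■■            ┃       
    ┃122■■■■■■■            ┃       
    ┃■■■■■■■■■■            ┃       
    ┃■■■■■■■■■■            ┃       
┏━━━┃                      ┃━━┓    
┃ Dr┗━━━━━━━━━━━━━━━━━━━━━━┛  ┃    
┠─────────────────────────────┨    
┃                      #      ┃    
┃                      # #####┃    
┃                        #####┃    
┃                        #####┃    
┃    ~ ########          #####┃    
┃                            #┃    
┃  +++~~~~++++++++++    ~~~~~#┃    
┃     ~~~~         ~~        #┃    
┃                    ~~~      ┃    


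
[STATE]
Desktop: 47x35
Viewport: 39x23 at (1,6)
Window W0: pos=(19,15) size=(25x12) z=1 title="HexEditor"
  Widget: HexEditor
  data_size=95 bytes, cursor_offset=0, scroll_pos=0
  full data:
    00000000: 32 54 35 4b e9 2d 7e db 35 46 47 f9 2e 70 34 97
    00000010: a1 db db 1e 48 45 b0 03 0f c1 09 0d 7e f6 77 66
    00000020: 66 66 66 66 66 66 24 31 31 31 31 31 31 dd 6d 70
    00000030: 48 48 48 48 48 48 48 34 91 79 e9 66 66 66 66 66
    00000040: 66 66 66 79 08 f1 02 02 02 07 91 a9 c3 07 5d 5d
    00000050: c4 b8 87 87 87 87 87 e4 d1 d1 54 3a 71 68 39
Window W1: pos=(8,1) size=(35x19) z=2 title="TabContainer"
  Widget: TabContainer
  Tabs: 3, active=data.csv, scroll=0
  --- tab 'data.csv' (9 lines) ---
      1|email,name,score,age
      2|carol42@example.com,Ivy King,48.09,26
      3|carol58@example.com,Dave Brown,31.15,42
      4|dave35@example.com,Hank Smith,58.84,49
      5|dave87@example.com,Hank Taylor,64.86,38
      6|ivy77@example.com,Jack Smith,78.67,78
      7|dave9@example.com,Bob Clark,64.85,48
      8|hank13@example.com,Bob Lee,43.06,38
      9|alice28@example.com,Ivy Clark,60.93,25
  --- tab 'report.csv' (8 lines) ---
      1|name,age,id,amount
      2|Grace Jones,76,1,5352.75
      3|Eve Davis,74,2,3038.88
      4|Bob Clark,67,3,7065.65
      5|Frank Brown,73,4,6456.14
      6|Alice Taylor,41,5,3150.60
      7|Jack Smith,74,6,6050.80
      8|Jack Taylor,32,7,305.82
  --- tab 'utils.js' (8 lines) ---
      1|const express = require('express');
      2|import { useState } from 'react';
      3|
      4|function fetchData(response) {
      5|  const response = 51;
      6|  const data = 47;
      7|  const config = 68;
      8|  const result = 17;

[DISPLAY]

       ┃email,name,score,age           
       ┃carol42@example.com,Ivy King,48
       ┃carol58@example.com,Dave Brown,
       ┃dave35@example.com,Hank Smith,5
       ┃dave87@example.com,Hank Taylor,
       ┃ivy77@example.com,Jack Smith,78
       ┃dave9@example.com,Bob Clark,64.
       ┃hank13@example.com,Bob Lee,43.0
       ┃alice28@example.com,Ivy Clark,6
       ┃                               
       ┃                               
       ┃                               
       ┃                               
       ┗━━━━━━━━━━━━━━━━━━━━━━━━━━━━━━━
                  ┃00000020  66 66 66 6
                  ┃00000030  48 48 48 4
                  ┃00000040  66 66 66 7
                  ┃00000050  c4 b8 87 8
                  ┃                    
                  ┃                    
                  ┗━━━━━━━━━━━━━━━━━━━━
                                       
                                       


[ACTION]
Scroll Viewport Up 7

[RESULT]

                                       
       ┏━━━━━━━━━━━━━━━━━━━━━━━━━━━━━━━
       ┃ TabContainer                  
       ┠───────────────────────────────
       ┃[data.csv]│ report.csv │ utils.
       ┃───────────────────────────────
       ┃email,name,score,age           
       ┃carol42@example.com,Ivy King,48
       ┃carol58@example.com,Dave Brown,
       ┃dave35@example.com,Hank Smith,5
       ┃dave87@example.com,Hank Taylor,
       ┃ivy77@example.com,Jack Smith,78
       ┃dave9@example.com,Bob Clark,64.
       ┃hank13@example.com,Bob Lee,43.0
       ┃alice28@example.com,Ivy Clark,6
       ┃                               
       ┃                               
       ┃                               
       ┃                               
       ┗━━━━━━━━━━━━━━━━━━━━━━━━━━━━━━━
                  ┃00000020  66 66 66 6
                  ┃00000030  48 48 48 4
                  ┃00000040  66 66 66 7


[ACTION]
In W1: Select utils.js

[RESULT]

                                       
       ┏━━━━━━━━━━━━━━━━━━━━━━━━━━━━━━━
       ┃ TabContainer                  
       ┠───────────────────────────────
       ┃ data.csv │ report.csv │[utils.
       ┃───────────────────────────────
       ┃const express = require('expres
       ┃import { useState } from 'react
       ┃                               
       ┃function fetchData(response) { 
       ┃  const response = 51;         
       ┃  const data = 47;             
       ┃  const config = 68;           
       ┃  const result = 17;           
       ┃                               
       ┃                               
       ┃                               
       ┃                               
       ┃                               
       ┗━━━━━━━━━━━━━━━━━━━━━━━━━━━━━━━
                  ┃00000020  66 66 66 6
                  ┃00000030  48 48 48 4
                  ┃00000040  66 66 66 7


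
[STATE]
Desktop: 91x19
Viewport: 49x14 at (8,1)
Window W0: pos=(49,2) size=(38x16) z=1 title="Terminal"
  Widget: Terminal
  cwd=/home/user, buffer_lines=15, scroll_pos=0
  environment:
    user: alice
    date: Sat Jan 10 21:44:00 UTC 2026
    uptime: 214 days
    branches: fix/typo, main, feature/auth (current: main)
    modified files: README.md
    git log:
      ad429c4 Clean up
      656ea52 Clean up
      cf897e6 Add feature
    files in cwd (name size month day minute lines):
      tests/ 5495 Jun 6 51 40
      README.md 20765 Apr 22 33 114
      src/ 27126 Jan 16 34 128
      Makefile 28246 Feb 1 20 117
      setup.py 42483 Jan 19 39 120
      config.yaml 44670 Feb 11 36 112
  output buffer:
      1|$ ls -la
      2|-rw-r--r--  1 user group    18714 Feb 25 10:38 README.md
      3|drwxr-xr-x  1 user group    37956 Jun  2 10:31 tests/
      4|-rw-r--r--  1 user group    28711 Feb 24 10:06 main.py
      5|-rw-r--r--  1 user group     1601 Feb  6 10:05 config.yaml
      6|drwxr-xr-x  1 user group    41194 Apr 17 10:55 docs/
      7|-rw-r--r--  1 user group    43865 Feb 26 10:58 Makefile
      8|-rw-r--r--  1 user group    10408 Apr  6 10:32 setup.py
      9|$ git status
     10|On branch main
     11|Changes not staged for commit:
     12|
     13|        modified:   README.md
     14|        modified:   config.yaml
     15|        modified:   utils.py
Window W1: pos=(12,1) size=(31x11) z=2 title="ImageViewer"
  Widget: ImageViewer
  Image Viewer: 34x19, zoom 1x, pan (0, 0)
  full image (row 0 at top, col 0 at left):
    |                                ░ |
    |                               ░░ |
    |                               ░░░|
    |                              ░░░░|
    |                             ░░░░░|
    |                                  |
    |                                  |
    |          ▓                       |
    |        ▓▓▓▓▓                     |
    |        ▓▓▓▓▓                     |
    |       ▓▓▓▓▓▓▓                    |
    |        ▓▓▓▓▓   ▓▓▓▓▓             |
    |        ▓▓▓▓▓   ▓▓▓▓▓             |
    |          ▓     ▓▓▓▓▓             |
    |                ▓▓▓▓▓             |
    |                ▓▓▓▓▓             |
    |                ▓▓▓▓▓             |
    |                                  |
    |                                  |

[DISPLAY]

    ┏━━━━━━━━━━━━━━━━━━━━━━━━━━━━━┓              
    ┃ ImageViewer                 ┃      ┏━━━━━━━
    ┠─────────────────────────────┨      ┃ Termin
    ┃                             ┃      ┠───────
    ┃                             ┃      ┃$ ls -l
    ┃                             ┃      ┃-rw-r--
    ┃                             ┃      ┃drwxr-x
    ┃                             ┃      ┃-rw-r--
    ┃                             ┃      ┃-rw-r--
    ┃                             ┃      ┃drwxr-x
    ┗━━━━━━━━━━━━━━━━━━━━━━━━━━━━━┛      ┃-rw-r--
                                         ┃-rw-r--
                                         ┃$ git s
                                         ┃On bran


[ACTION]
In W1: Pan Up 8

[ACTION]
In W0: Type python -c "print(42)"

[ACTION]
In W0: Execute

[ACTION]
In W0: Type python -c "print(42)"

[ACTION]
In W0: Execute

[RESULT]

    ┏━━━━━━━━━━━━━━━━━━━━━━━━━━━━━┓              
    ┃ ImageViewer                 ┃      ┏━━━━━━━
    ┠─────────────────────────────┨      ┃ Termin
    ┃                             ┃      ┠───────
    ┃                             ┃      ┃$ git s
    ┃                             ┃      ┃On bran
    ┃                             ┃      ┃Changes
    ┃                             ┃      ┃       
    ┃                             ┃      ┃       
    ┃                             ┃      ┃       
    ┗━━━━━━━━━━━━━━━━━━━━━━━━━━━━━┛      ┃       
                                         ┃$ pytho
                                         ┃42     
                                         ┃$ pytho


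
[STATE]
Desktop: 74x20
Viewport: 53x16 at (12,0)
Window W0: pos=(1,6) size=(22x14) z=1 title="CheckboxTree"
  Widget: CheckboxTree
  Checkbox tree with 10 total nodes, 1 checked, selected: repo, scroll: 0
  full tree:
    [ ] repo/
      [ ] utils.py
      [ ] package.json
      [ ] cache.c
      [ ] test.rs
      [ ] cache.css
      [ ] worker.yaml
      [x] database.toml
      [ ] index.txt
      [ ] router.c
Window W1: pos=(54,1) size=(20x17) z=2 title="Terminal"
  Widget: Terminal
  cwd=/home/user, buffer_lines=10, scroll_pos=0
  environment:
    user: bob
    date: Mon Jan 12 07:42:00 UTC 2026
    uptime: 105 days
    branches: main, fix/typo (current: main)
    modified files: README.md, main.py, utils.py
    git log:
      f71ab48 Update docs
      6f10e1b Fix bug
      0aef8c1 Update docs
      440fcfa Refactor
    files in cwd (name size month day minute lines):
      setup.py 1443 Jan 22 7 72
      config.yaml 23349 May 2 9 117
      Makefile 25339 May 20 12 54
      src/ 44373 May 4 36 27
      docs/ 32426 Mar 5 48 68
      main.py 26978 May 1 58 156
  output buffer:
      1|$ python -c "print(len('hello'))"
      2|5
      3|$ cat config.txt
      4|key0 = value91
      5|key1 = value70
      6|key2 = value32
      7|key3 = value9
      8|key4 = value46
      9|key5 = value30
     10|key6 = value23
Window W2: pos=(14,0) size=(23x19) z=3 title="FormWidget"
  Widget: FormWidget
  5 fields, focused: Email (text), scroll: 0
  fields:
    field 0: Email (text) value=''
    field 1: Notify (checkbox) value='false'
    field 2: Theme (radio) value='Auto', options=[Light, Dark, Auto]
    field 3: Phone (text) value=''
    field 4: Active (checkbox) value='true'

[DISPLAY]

  ┏━━━━━━━━━━━━━━━━━━━━━┓                            
  ┃ FormWidget          ┃                 ┏━━━━━━━━━━
  ┠─────────────────────┨                 ┃ Terminal 
  ┃> Email:      [     ]┃                 ┠──────────
  ┃  Notify:     [ ]    ┃                 ┃$ python -
  ┃  Theme:      ( ) Lig┃                 ┃5         
━━┃  Phone:      [     ]┃                 ┃$ cat conf
re┃  Active:     [x]    ┃                 ┃key0 = val
──┃                     ┃                 ┃key1 = val
  ┃                     ┃                 ┃key2 = val
ls┃                     ┃                 ┃key3 = val
ka┃                     ┃                 ┃key4 = val
he┃                     ┃                 ┃key5 = val
t.┃                     ┃                 ┃key6 = val
he┃                     ┃                 ┃$ █       
ke┃                     ┃                 ┃          


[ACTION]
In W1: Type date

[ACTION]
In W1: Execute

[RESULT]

  ┏━━━━━━━━━━━━━━━━━━━━━┓                            
  ┃ FormWidget          ┃                 ┏━━━━━━━━━━
  ┠─────────────────────┨                 ┃ Terminal 
  ┃> Email:      [     ]┃                 ┠──────────
  ┃  Notify:     [ ]    ┃                 ┃$ python -
  ┃  Theme:      ( ) Lig┃                 ┃5         
━━┃  Phone:      [     ]┃                 ┃$ cat conf
re┃  Active:     [x]    ┃                 ┃key0 = val
──┃                     ┃                 ┃key1 = val
  ┃                     ┃                 ┃key2 = val
ls┃                     ┃                 ┃key3 = val
ka┃                     ┃                 ┃key4 = val
he┃                     ┃                 ┃key5 = val
t.┃                     ┃                 ┃key6 = val
he┃                     ┃                 ┃$ date    
ke┃                     ┃                 ┃Mon Jan 12


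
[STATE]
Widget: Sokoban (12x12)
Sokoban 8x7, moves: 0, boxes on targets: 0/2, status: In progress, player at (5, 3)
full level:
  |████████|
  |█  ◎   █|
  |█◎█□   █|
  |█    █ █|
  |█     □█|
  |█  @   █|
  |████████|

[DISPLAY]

████████    
█  ◎   █    
█◎█□   █    
█    █ █    
█     □█    
█  @   █    
████████    
Moves: 0  0/
            
            
            
            


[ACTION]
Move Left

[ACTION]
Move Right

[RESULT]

████████    
█  ◎   █    
█◎█□   █    
█    █ █    
█     □█    
█  @   █    
████████    
Moves: 2  0/
            
            
            
            


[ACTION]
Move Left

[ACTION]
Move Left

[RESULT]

████████    
█  ◎   █    
█◎█□   █    
█    █ █    
█     □█    
█@     █    
████████    
Moves: 4  0/
            
            
            
            


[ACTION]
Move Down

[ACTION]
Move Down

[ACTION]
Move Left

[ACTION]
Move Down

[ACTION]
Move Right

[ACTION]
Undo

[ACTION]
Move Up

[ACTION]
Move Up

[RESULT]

████████    
█  ◎   █    
█◎█□   █    
█@   █ █    
█     □█    
█      █    
████████    
Moves: 6  0/
            
            
            
            


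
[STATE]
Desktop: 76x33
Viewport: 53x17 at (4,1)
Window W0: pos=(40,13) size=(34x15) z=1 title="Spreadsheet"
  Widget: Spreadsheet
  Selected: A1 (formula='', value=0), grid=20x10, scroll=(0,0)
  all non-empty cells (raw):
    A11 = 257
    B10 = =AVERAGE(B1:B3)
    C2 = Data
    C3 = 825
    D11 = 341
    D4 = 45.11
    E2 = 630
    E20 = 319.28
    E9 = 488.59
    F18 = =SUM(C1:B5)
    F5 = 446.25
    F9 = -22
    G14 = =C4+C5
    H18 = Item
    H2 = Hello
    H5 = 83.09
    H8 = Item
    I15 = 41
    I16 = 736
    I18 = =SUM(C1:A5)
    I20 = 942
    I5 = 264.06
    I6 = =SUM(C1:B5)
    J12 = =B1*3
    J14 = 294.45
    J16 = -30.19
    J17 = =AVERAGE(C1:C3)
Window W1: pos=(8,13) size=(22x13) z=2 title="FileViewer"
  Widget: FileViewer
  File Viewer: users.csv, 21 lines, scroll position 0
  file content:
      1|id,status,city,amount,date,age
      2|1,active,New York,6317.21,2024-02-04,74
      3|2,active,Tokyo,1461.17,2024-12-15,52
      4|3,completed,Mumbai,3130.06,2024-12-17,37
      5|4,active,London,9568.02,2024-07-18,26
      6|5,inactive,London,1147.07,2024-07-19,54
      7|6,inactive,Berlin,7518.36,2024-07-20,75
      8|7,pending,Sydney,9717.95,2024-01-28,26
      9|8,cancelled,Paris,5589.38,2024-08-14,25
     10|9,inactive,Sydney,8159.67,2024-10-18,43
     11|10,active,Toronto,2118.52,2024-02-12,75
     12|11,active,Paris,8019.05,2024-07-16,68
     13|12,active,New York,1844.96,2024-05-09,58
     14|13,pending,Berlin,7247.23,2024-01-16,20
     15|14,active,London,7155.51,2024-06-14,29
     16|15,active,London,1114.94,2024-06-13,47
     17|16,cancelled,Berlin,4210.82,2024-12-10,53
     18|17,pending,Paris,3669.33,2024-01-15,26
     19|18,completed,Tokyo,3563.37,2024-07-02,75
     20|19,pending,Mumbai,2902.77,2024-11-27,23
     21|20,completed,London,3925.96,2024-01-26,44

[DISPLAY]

                                                     
                                                     
                                                     
                                                     
                                                     
                                                     
                                                     
                                                     
                                                     
                                                     
                                                     
                                                     
    ┏━━━━━━━━━━━━━━━━━━━━┓          ┏━━━━━━━━━━━━━━━━
    ┃ FileViewer         ┃          ┃ Spreadsheet    
    ┠────────────────────┨          ┠────────────────
    ┃id,status,city,amou▲┃          ┃A1:             
    ┃1,active,New York,6█┃          ┃       A       B


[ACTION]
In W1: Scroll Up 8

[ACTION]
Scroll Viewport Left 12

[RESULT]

                                                     
                                                     
                                                     
                                                     
                                                     
                                                     
                                                     
                                                     
                                                     
                                                     
                                                     
                                                     
        ┏━━━━━━━━━━━━━━━━━━━━┓          ┏━━━━━━━━━━━━
        ┃ FileViewer         ┃          ┃ Spreadsheet
        ┠────────────────────┨          ┠────────────
        ┃id,status,city,amou▲┃          ┃A1:         
        ┃1,active,New York,6█┃          ┃       A    


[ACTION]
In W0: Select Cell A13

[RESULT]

                                                     
                                                     
                                                     
                                                     
                                                     
                                                     
                                                     
                                                     
                                                     
                                                     
                                                     
                                                     
        ┏━━━━━━━━━━━━━━━━━━━━┓          ┏━━━━━━━━━━━━
        ┃ FileViewer         ┃          ┃ Spreadsheet
        ┠────────────────────┨          ┠────────────
        ┃id,status,city,amou▲┃          ┃A13:        
        ┃1,active,New York,6█┃          ┃       A    


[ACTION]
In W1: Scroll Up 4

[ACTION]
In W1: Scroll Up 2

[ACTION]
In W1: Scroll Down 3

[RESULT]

                                                     
                                                     
                                                     
                                                     
                                                     
                                                     
                                                     
                                                     
                                                     
                                                     
                                                     
                                                     
        ┏━━━━━━━━━━━━━━━━━━━━┓          ┏━━━━━━━━━━━━
        ┃ FileViewer         ┃          ┃ Spreadsheet
        ┠────────────────────┨          ┠────────────
        ┃3,completed,Mumbai,▲┃          ┃A13:        
        ┃4,active,London,956░┃          ┃       A    


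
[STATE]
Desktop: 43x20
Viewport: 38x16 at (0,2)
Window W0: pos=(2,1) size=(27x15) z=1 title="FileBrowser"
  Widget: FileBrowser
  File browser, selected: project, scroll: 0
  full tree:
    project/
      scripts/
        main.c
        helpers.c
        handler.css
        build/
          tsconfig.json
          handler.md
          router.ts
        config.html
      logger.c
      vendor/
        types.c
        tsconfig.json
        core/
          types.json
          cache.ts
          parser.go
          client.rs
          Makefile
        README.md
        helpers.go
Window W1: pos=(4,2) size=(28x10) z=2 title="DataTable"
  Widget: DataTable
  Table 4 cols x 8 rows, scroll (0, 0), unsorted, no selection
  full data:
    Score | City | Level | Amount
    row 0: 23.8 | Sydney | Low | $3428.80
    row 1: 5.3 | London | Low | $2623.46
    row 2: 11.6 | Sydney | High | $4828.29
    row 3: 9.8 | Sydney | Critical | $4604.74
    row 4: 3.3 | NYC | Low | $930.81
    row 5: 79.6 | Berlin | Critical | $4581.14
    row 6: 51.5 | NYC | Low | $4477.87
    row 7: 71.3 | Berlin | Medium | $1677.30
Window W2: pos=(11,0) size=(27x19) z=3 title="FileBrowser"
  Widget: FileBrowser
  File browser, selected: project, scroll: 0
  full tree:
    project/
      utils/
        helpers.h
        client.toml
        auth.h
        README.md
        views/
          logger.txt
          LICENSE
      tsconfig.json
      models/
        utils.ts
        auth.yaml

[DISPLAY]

  ┃ ┏━━━━━━┠─────────────────────────┨
  ┠─┃ DataT┃> [-] project/           ┃
  ┃>┠──────┃    [+] utils/           ┃
  ┃ ┃Score│┃    tsconfig.json        ┃
  ┃ ┃─────┼┃    [+] models/          ┃
  ┃ ┃23.8 │┃                         ┃
  ┃ ┃5.3  │┃                         ┃
  ┃ ┃11.6 │┃                         ┃
  ┃ ┃9.8  │┃                         ┃
  ┃ ┗━━━━━━┃                         ┃
  ┃        ┃                         ┃
  ┃        ┃                         ┃
  ┃        ┃                         ┃
  ┗━━━━━━━━┃                         ┃
           ┃                         ┃
           ┃                         ┃


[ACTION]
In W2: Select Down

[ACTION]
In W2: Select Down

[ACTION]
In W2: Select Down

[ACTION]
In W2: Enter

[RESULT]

  ┃ ┏━━━━━━┠─────────────────────────┨
  ┠─┃ DataT┃  [-] project/           ┃
  ┃>┠──────┃    [+] utils/           ┃
  ┃ ┃Score│┃    tsconfig.json        ┃
  ┃ ┃─────┼┃  > [-] models/          ┃
  ┃ ┃23.8 │┃      utils.ts           ┃
  ┃ ┃5.3  │┃      auth.yaml          ┃
  ┃ ┃11.6 │┃                         ┃
  ┃ ┃9.8  │┃                         ┃
  ┃ ┗━━━━━━┃                         ┃
  ┃        ┃                         ┃
  ┃        ┃                         ┃
  ┃        ┃                         ┃
  ┗━━━━━━━━┃                         ┃
           ┃                         ┃
           ┃                         ┃


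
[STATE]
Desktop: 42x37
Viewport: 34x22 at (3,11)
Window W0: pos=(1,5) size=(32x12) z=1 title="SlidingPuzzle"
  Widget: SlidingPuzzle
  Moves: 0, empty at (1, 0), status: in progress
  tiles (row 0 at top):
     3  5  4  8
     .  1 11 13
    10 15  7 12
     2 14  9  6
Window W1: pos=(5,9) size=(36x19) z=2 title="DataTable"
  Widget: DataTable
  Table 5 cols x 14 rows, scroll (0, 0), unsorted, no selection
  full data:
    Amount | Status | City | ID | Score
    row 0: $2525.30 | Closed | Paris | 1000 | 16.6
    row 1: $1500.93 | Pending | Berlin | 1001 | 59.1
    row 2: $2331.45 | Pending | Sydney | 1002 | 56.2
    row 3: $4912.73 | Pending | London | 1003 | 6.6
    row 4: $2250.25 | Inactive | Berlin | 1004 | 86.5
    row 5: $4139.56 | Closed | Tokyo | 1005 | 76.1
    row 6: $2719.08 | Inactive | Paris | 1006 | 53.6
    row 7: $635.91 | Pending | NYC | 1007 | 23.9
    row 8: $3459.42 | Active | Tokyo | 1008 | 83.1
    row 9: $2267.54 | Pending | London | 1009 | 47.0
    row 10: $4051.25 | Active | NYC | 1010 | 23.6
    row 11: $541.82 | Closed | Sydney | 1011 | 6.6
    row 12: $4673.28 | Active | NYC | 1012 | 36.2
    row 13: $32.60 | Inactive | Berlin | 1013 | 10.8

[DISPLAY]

  ┠───────────────────────────────
──┃Amount  │Status  │City  │ID  │S
 1┃────────┼────────┼──────┼────┼─
──┃$2525.30│Closed  │Paris │1000│1
  ┃$1500.93│Pending │Berlin│1001│5
━━┃$2331.45│Pending │Sydney│1002│5
  ┃$4912.73│Pending │London│1003│6
  ┃$2250.25│Inactive│Berlin│1004│8
  ┃$4139.56│Closed  │Tokyo │1005│7
  ┃$2719.08│Inactive│Paris │1006│5
  ┃$635.91 │Pending │NYC   │1007│2
  ┃$3459.42│Active  │Tokyo │1008│8
  ┃$2267.54│Pending │London│1009│4
  ┃$4051.25│Active  │NYC   │1010│2
  ┃$541.82 │Closed  │Sydney│1011│6
  ┃$4673.28│Active  │NYC   │1012│3
  ┗━━━━━━━━━━━━━━━━━━━━━━━━━━━━━━━
                                  
                                  
                                  
                                  
                                  


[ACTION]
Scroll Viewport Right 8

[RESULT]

────────────────────────────────┨ 
ount  │Status  │City  │ID  │Scor┃ 
──────┼────────┼──────┼────┼────┃ 
525.30│Closed  │Paris │1000│16.6┃ 
500.93│Pending │Berlin│1001│59.1┃ 
331.45│Pending │Sydney│1002│56.2┃ 
912.73│Pending │London│1003│6.6 ┃ 
250.25│Inactive│Berlin│1004│86.5┃ 
139.56│Closed  │Tokyo │1005│76.1┃ 
719.08│Inactive│Paris │1006│53.6┃ 
35.91 │Pending │NYC   │1007│23.9┃ 
459.42│Active  │Tokyo │1008│83.1┃ 
267.54│Pending │London│1009│47.0┃ 
051.25│Active  │NYC   │1010│23.6┃ 
41.82 │Closed  │Sydney│1011│6.6 ┃ 
673.28│Active  │NYC   │1012│36.2┃ 
━━━━━━━━━━━━━━━━━━━━━━━━━━━━━━━━┛ 
                                  
                                  
                                  
                                  
                                  


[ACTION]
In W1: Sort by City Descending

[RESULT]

────────────────────────────────┨ 
ount  │Status  │City ▼│ID  │Scor┃ 
──────┼────────┼──────┼────┼────┃ 
139.56│Closed  │Tokyo │1005│76.1┃ 
459.42│Active  │Tokyo │1008│83.1┃ 
331.45│Pending │Sydney│1002│56.2┃ 
41.82 │Closed  │Sydney│1011│6.6 ┃ 
525.30│Closed  │Paris │1000│16.6┃ 
719.08│Inactive│Paris │1006│53.6┃ 
35.91 │Pending │NYC   │1007│23.9┃ 
051.25│Active  │NYC   │1010│23.6┃ 
673.28│Active  │NYC   │1012│36.2┃ 
912.73│Pending │London│1003│6.6 ┃ 
267.54│Pending │London│1009│47.0┃ 
500.93│Pending │Berlin│1001│59.1┃ 
250.25│Inactive│Berlin│1004│86.5┃ 
━━━━━━━━━━━━━━━━━━━━━━━━━━━━━━━━┛ 
                                  
                                  
                                  
                                  
                                  


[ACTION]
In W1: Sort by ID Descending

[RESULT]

────────────────────────────────┨ 
ount  │Status  │City  │ID ▼│Scor┃ 
──────┼────────┼──────┼────┼────┃ 
2.60  │Inactive│Berlin│1013│10.8┃ 
673.28│Active  │NYC   │1012│36.2┃ 
41.82 │Closed  │Sydney│1011│6.6 ┃ 
051.25│Active  │NYC   │1010│23.6┃ 
267.54│Pending │London│1009│47.0┃ 
459.42│Active  │Tokyo │1008│83.1┃ 
35.91 │Pending │NYC   │1007│23.9┃ 
719.08│Inactive│Paris │1006│53.6┃ 
139.56│Closed  │Tokyo │1005│76.1┃ 
250.25│Inactive│Berlin│1004│86.5┃ 
912.73│Pending │London│1003│6.6 ┃ 
331.45│Pending │Sydney│1002│56.2┃ 
500.93│Pending │Berlin│1001│59.1┃ 
━━━━━━━━━━━━━━━━━━━━━━━━━━━━━━━━┛ 
                                  
                                  
                                  
                                  
                                  


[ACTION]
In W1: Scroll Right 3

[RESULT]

────────────────────────────────┨ 
unt  │Status  │City  │ID ▼│Score┃ 
─────┼────────┼──────┼────┼─────┃ 
.60  │Inactive│Berlin│1013│10.8 ┃ 
73.28│Active  │NYC   │1012│36.2 ┃ 
1.82 │Closed  │Sydney│1011│6.6  ┃ 
51.25│Active  │NYC   │1010│23.6 ┃ 
67.54│Pending │London│1009│47.0 ┃ 
59.42│Active  │Tokyo │1008│83.1 ┃ 
5.91 │Pending │NYC   │1007│23.9 ┃ 
19.08│Inactive│Paris │1006│53.6 ┃ 
39.56│Closed  │Tokyo │1005│76.1 ┃ 
50.25│Inactive│Berlin│1004│86.5 ┃ 
12.73│Pending │London│1003│6.6  ┃ 
31.45│Pending │Sydney│1002│56.2 ┃ 
00.93│Pending │Berlin│1001│59.1 ┃ 
━━━━━━━━━━━━━━━━━━━━━━━━━━━━━━━━┛ 
                                  
                                  
                                  
                                  
                                  


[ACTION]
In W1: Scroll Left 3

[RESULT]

────────────────────────────────┨ 
ount  │Status  │City  │ID ▼│Scor┃ 
──────┼────────┼──────┼────┼────┃ 
2.60  │Inactive│Berlin│1013│10.8┃ 
673.28│Active  │NYC   │1012│36.2┃ 
41.82 │Closed  │Sydney│1011│6.6 ┃ 
051.25│Active  │NYC   │1010│23.6┃ 
267.54│Pending │London│1009│47.0┃ 
459.42│Active  │Tokyo │1008│83.1┃ 
35.91 │Pending │NYC   │1007│23.9┃ 
719.08│Inactive│Paris │1006│53.6┃ 
139.56│Closed  │Tokyo │1005│76.1┃ 
250.25│Inactive│Berlin│1004│86.5┃ 
912.73│Pending │London│1003│6.6 ┃ 
331.45│Pending │Sydney│1002│56.2┃ 
500.93│Pending │Berlin│1001│59.1┃ 
━━━━━━━━━━━━━━━━━━━━━━━━━━━━━━━━┛ 
                                  
                                  
                                  
                                  
                                  
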